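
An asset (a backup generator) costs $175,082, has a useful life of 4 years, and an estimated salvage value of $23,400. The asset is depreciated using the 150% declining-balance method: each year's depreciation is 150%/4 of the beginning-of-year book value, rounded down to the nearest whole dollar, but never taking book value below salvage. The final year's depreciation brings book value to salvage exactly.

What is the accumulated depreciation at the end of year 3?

Depreciable base = $175,082 − $23,400 = $151,682.
Year 1: ⌊$175,082 × 150%/4⌋ = $65,655. Book value $109,427.
Year 2: ⌊$109,427 × 150%/4⌋ = $41,035. Book value $68,392.
Year 3: ⌊$68,392 × 150%/4⌋ = $25,647. Book value $42,745.
Accumulated through year 3 = $175,082 − $42,745 = $132,337.

$132,337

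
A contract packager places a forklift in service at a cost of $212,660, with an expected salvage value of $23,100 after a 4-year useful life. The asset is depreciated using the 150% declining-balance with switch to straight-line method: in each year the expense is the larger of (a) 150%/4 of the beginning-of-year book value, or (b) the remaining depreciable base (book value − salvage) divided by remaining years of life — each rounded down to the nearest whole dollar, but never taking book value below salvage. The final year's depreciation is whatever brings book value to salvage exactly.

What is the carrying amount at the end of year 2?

Depreciable base = $212,660 − $23,100 = $189,560.
Year 1: DB = ⌊$212,660 × 150%/4⌋ = $79,747; SL = ⌊$189,560/4⌋ = $47,390 → take DB $79,747. Book value $132,913.
Year 2: DB = ⌊$132,913 × 150%/4⌋ = $49,842; SL = ⌊$109,813/3⌋ = $36,604 → take DB $49,842. Book value $83,071.

$83,071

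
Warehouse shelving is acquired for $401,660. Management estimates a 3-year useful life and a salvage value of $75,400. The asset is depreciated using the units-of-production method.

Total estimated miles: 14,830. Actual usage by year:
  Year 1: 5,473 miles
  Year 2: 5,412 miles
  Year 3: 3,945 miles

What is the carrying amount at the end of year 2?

Depreciable base = $401,660 − $75,400 = $326,260.
Rate = $326,260 / 14,830 miles = $22 per mile.
Year 1: 5,473 × $22 = $120,406. Book value $281,254.
Year 2: 5,412 × $22 = $119,064. Book value $162,190.

$162,190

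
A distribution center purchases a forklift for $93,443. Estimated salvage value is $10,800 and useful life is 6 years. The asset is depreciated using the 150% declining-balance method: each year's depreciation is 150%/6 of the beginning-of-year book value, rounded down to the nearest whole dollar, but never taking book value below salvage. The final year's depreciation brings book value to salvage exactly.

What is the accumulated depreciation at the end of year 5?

Depreciable base = $93,443 − $10,800 = $82,643.
Year 1: ⌊$93,443 × 150%/6⌋ = $23,360. Book value $70,083.
Year 2: ⌊$70,083 × 150%/6⌋ = $17,520. Book value $52,563.
Year 3: ⌊$52,563 × 150%/6⌋ = $13,140. Book value $39,423.
Year 4: ⌊$39,423 × 150%/6⌋ = $9,855. Book value $29,568.
Year 5: ⌊$29,568 × 150%/6⌋ = $7,392. Book value $22,176.
Accumulated through year 5 = $93,443 − $22,176 = $71,267.

$71,267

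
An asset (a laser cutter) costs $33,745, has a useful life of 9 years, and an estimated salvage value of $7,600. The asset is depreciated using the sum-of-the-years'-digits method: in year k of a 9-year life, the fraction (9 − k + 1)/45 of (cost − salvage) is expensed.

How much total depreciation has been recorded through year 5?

$20,335

Depreciable base = $33,745 − $7,600 = $26,145.
Sum of the years' digits = 9+8+7+6+5+4+3+2+1 = 45.
Year 1: $26,145 × 9/45 = $5,229. Book value $28,516.
Year 2: $26,145 × 8/45 = $4,648. Book value $23,868.
Year 3: $26,145 × 7/45 = $4,067. Book value $19,801.
Year 4: $26,145 × 6/45 = $3,486. Book value $16,315.
Year 5: $26,145 × 5/45 = $2,905. Book value $13,410.
Accumulated through year 5 = $33,745 − $13,410 = $20,335.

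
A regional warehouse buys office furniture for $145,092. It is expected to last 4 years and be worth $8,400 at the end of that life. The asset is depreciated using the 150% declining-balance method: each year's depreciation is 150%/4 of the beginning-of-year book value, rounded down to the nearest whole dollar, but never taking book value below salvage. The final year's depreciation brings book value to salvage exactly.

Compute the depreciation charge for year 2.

$34,006

Depreciable base = $145,092 − $8,400 = $136,692.
Year 1: ⌊$145,092 × 150%/4⌋ = $54,409. Book value $90,683.
Year 2: ⌊$90,683 × 150%/4⌋ = $34,006. Book value $56,677.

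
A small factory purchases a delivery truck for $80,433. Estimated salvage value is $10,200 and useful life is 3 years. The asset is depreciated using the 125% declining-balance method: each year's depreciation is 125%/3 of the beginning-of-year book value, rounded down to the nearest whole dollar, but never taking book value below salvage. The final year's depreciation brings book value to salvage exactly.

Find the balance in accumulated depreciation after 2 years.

$53,063

Depreciable base = $80,433 − $10,200 = $70,233.
Year 1: ⌊$80,433 × 125%/3⌋ = $33,513. Book value $46,920.
Year 2: ⌊$46,920 × 125%/3⌋ = $19,550. Book value $27,370.
Accumulated through year 2 = $80,433 − $27,370 = $53,063.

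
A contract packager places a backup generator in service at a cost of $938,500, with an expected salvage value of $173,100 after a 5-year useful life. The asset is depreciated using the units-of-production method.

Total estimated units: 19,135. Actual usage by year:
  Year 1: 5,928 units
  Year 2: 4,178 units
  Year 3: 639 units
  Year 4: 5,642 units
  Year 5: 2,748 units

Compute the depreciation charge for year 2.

$167,120

Depreciable base = $938,500 − $173,100 = $765,400.
Rate = $765,400 / 19,135 units = $40 per unit.
Year 1: 5,928 × $40 = $237,120. Book value $701,380.
Year 2: 4,178 × $40 = $167,120. Book value $534,260.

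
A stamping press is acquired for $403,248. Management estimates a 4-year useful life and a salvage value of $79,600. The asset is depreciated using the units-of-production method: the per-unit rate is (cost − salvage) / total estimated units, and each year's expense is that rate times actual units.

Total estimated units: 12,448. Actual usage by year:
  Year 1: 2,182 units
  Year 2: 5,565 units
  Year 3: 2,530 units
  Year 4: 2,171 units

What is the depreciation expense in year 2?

$144,690

Depreciable base = $403,248 − $79,600 = $323,648.
Rate = $323,648 / 12,448 units = $26 per unit.
Year 1: 2,182 × $26 = $56,732. Book value $346,516.
Year 2: 5,565 × $26 = $144,690. Book value $201,826.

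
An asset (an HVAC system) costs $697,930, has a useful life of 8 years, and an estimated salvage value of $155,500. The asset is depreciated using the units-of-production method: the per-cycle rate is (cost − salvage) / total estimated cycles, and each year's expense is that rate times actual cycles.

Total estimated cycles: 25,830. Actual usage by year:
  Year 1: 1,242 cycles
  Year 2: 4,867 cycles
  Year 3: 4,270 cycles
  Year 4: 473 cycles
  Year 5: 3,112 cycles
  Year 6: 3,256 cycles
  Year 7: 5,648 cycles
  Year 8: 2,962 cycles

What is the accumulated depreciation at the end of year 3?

$217,959

Depreciable base = $697,930 − $155,500 = $542,430.
Rate = $542,430 / 25,830 cycles = $21 per cycle.
Year 1: 1,242 × $21 = $26,082. Book value $671,848.
Year 2: 4,867 × $21 = $102,207. Book value $569,641.
Year 3: 4,270 × $21 = $89,670. Book value $479,971.
Accumulated through year 3 = $697,930 − $479,971 = $217,959.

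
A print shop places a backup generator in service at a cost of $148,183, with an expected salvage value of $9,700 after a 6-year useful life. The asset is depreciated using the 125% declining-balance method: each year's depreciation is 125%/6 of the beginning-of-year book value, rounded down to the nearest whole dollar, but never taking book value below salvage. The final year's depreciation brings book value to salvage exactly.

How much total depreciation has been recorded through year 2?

Depreciable base = $148,183 − $9,700 = $138,483.
Year 1: ⌊$148,183 × 125%/6⌋ = $30,871. Book value $117,312.
Year 2: ⌊$117,312 × 125%/6⌋ = $24,440. Book value $92,872.
Accumulated through year 2 = $148,183 − $92,872 = $55,311.

$55,311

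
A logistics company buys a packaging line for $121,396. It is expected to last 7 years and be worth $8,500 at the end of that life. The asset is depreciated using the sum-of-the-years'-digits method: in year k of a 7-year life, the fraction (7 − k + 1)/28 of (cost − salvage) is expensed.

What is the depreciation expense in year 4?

Depreciable base = $121,396 − $8,500 = $112,896.
Sum of the years' digits = 7+6+5+4+3+2+1 = 28.
Year 1: $112,896 × 7/28 = $28,224. Book value $93,172.
Year 2: $112,896 × 6/28 = $24,192. Book value $68,980.
Year 3: $112,896 × 5/28 = $20,160. Book value $48,820.
Year 4: $112,896 × 4/28 = $16,128. Book value $32,692.

$16,128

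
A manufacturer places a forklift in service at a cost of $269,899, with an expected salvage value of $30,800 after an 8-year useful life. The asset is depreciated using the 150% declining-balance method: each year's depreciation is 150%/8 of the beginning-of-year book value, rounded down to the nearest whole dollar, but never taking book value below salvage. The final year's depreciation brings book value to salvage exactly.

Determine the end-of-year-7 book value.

Depreciable base = $269,899 − $30,800 = $239,099.
Year 1: ⌊$269,899 × 150%/8⌋ = $50,606. Book value $219,293.
Year 2: ⌊$219,293 × 150%/8⌋ = $41,117. Book value $178,176.
Year 3: ⌊$178,176 × 150%/8⌋ = $33,408. Book value $144,768.
Year 4: ⌊$144,768 × 150%/8⌋ = $27,144. Book value $117,624.
Year 5: ⌊$117,624 × 150%/8⌋ = $22,054. Book value $95,570.
Year 6: ⌊$95,570 × 150%/8⌋ = $17,919. Book value $77,651.
Year 7: ⌊$77,651 × 150%/8⌋ = $14,559. Book value $63,092.

$63,092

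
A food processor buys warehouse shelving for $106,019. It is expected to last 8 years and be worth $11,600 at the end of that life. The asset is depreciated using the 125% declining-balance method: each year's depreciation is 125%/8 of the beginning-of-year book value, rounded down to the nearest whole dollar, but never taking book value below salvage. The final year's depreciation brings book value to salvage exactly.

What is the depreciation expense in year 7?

Depreciable base = $106,019 − $11,600 = $94,419.
Year 1: ⌊$106,019 × 125%/8⌋ = $16,565. Book value $89,454.
Year 2: ⌊$89,454 × 125%/8⌋ = $13,977. Book value $75,477.
Year 3: ⌊$75,477 × 125%/8⌋ = $11,793. Book value $63,684.
Year 4: ⌊$63,684 × 125%/8⌋ = $9,950. Book value $53,734.
Year 5: ⌊$53,734 × 125%/8⌋ = $8,395. Book value $45,339.
Year 6: ⌊$45,339 × 125%/8⌋ = $7,084. Book value $38,255.
Year 7: ⌊$38,255 × 125%/8⌋ = $5,977. Book value $32,278.

$5,977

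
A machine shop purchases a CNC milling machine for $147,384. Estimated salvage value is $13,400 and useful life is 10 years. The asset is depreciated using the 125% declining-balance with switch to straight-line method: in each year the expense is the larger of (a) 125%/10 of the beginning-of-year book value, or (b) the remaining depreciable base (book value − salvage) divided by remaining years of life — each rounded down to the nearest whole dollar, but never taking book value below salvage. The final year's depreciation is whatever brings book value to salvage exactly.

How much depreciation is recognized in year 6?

Depreciable base = $147,384 − $13,400 = $133,984.
Year 1: DB = ⌊$147,384 × 125%/10⌋ = $18,423; SL = ⌊$133,984/10⌋ = $13,398 → take DB $18,423. Book value $128,961.
Year 2: DB = ⌊$128,961 × 125%/10⌋ = $16,120; SL = ⌊$115,561/9⌋ = $12,840 → take DB $16,120. Book value $112,841.
Year 3: DB = ⌊$112,841 × 125%/10⌋ = $14,105; SL = ⌊$99,441/8⌋ = $12,430 → take DB $14,105. Book value $98,736.
Year 4: DB = ⌊$98,736 × 125%/10⌋ = $12,342; SL = ⌊$85,336/7⌋ = $12,190 → take DB $12,342. Book value $86,394.
Year 5: DB = ⌊$86,394 × 125%/10⌋ = $10,799; SL = ⌊$72,994/6⌋ = $12,165 → take SL $12,165. Book value $74,229.
Year 6: DB = ⌊$74,229 × 125%/10⌋ = $9,278; SL = ⌊$60,829/5⌋ = $12,165 → take SL $12,165. Book value $62,064.

$12,165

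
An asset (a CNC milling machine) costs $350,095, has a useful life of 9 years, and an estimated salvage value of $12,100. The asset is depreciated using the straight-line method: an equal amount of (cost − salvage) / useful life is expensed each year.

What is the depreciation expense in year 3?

$37,555

Depreciable base = $350,095 − $12,100 = $337,995.
Annual expense = $337,995 / 9 = $37,555.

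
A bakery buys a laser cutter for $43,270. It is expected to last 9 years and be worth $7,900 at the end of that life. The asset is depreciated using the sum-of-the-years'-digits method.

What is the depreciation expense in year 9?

Depreciable base = $43,270 − $7,900 = $35,370.
Sum of the years' digits = 9+8+7+6+5+4+3+2+1 = 45.
Year 1: $35,370 × 9/45 = $7,074. Book value $36,196.
Year 2: $35,370 × 8/45 = $6,288. Book value $29,908.
Year 3: $35,370 × 7/45 = $5,502. Book value $24,406.
Year 4: $35,370 × 6/45 = $4,716. Book value $19,690.
Year 5: $35,370 × 5/45 = $3,930. Book value $15,760.
Year 6: $35,370 × 4/45 = $3,144. Book value $12,616.
Year 7: $35,370 × 3/45 = $2,358. Book value $10,258.
Year 8: $35,370 × 2/45 = $1,572. Book value $8,686.
Year 9: $35,370 × 1/45 = $786. Book value $7,900.

$786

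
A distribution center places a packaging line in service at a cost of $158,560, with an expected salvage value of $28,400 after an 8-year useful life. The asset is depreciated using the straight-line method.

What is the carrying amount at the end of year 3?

Depreciable base = $158,560 − $28,400 = $130,160.
Annual expense = $130,160 / 8 = $16,270.
End of year 1: book value $142,290.
End of year 2: book value $126,020.
End of year 3: book value $109,750.

$109,750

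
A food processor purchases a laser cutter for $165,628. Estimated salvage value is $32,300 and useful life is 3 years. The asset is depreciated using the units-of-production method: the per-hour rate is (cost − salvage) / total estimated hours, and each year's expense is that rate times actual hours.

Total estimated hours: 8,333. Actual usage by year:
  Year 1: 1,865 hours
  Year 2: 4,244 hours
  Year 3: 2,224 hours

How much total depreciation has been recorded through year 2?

Depreciable base = $165,628 − $32,300 = $133,328.
Rate = $133,328 / 8,333 hours = $16 per hour.
Year 1: 1,865 × $16 = $29,840. Book value $135,788.
Year 2: 4,244 × $16 = $67,904. Book value $67,884.
Accumulated through year 2 = $165,628 − $67,884 = $97,744.

$97,744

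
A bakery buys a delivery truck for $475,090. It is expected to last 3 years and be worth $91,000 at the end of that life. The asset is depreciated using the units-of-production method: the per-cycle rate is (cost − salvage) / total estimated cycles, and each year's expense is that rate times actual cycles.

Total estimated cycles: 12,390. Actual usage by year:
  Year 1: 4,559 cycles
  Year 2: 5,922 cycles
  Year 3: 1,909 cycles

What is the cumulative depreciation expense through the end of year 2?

Depreciable base = $475,090 − $91,000 = $384,090.
Rate = $384,090 / 12,390 cycles = $31 per cycle.
Year 1: 4,559 × $31 = $141,329. Book value $333,761.
Year 2: 5,922 × $31 = $183,582. Book value $150,179.
Accumulated through year 2 = $475,090 − $150,179 = $324,911.

$324,911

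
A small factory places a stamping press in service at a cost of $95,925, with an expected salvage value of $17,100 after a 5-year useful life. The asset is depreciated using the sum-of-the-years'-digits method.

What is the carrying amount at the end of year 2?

Depreciable base = $95,925 − $17,100 = $78,825.
Sum of the years' digits = 5+4+3+2+1 = 15.
Year 1: $78,825 × 5/15 = $26,275. Book value $69,650.
Year 2: $78,825 × 4/15 = $21,020. Book value $48,630.

$48,630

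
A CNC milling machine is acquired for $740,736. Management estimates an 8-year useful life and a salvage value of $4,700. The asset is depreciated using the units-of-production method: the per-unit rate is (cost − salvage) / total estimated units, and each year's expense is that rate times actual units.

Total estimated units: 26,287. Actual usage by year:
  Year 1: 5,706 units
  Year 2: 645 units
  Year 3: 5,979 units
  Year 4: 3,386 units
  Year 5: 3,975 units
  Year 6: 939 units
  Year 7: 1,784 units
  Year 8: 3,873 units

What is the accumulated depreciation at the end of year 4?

Depreciable base = $740,736 − $4,700 = $736,036.
Rate = $736,036 / 26,287 units = $28 per unit.
Year 1: 5,706 × $28 = $159,768. Book value $580,968.
Year 2: 645 × $28 = $18,060. Book value $562,908.
Year 3: 5,979 × $28 = $167,412. Book value $395,496.
Year 4: 3,386 × $28 = $94,808. Book value $300,688.
Accumulated through year 4 = $740,736 − $300,688 = $440,048.

$440,048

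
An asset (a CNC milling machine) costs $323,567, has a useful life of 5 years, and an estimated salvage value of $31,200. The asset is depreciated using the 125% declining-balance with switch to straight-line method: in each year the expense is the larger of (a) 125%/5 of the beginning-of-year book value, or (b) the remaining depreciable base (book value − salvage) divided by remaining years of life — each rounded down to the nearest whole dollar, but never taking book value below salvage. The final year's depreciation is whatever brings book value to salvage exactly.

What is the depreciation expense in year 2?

Depreciable base = $323,567 − $31,200 = $292,367.
Year 1: DB = ⌊$323,567 × 125%/5⌋ = $80,891; SL = ⌊$292,367/5⌋ = $58,473 → take DB $80,891. Book value $242,676.
Year 2: DB = ⌊$242,676 × 125%/5⌋ = $60,669; SL = ⌊$211,476/4⌋ = $52,869 → take DB $60,669. Book value $182,007.

$60,669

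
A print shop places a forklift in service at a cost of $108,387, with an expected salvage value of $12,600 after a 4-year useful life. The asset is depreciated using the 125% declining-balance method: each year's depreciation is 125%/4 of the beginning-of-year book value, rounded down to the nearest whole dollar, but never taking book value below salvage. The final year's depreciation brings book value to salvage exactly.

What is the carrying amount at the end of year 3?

Depreciable base = $108,387 − $12,600 = $95,787.
Year 1: ⌊$108,387 × 125%/4⌋ = $33,870. Book value $74,517.
Year 2: ⌊$74,517 × 125%/4⌋ = $23,286. Book value $51,231.
Year 3: ⌊$51,231 × 125%/4⌋ = $16,009. Book value $35,222.

$35,222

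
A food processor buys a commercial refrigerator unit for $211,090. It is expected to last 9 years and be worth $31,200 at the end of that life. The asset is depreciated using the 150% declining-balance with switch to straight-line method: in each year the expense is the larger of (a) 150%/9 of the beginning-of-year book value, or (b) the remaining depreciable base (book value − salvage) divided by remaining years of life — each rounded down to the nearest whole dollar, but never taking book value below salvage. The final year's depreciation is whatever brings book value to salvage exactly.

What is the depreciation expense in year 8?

Depreciable base = $211,090 − $31,200 = $179,890.
Year 1: DB = ⌊$211,090 × 150%/9⌋ = $35,181; SL = ⌊$179,890/9⌋ = $19,987 → take DB $35,181. Book value $175,909.
Year 2: DB = ⌊$175,909 × 150%/9⌋ = $29,318; SL = ⌊$144,709/8⌋ = $18,088 → take DB $29,318. Book value $146,591.
Year 3: DB = ⌊$146,591 × 150%/9⌋ = $24,431; SL = ⌊$115,391/7⌋ = $16,484 → take DB $24,431. Book value $122,160.
Year 4: DB = ⌊$122,160 × 150%/9⌋ = $20,360; SL = ⌊$90,960/6⌋ = $15,160 → take DB $20,360. Book value $101,800.
Year 5: DB = ⌊$101,800 × 150%/9⌋ = $16,966; SL = ⌊$70,600/5⌋ = $14,120 → take DB $16,966. Book value $84,834.
Year 6: DB = ⌊$84,834 × 150%/9⌋ = $14,139; SL = ⌊$53,634/4⌋ = $13,408 → take DB $14,139. Book value $70,695.
Year 7: DB = ⌊$70,695 × 150%/9⌋ = $11,782; SL = ⌊$39,495/3⌋ = $13,165 → take SL $13,165. Book value $57,530.
Year 8: DB = ⌊$57,530 × 150%/9⌋ = $9,588; SL = ⌊$26,330/2⌋ = $13,165 → take SL $13,165. Book value $44,365.

$13,165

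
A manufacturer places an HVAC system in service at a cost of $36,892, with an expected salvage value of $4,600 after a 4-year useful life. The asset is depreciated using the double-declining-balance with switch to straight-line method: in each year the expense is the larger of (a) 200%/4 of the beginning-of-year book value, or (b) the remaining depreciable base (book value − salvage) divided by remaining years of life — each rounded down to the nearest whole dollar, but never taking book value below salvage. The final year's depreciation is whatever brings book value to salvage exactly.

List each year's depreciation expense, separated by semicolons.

$18,446; $9,223; $4,611; $12

Depreciable base = $36,892 − $4,600 = $32,292.
Year 1: DB = ⌊$36,892 × 200%/4⌋ = $18,446; SL = ⌊$32,292/4⌋ = $8,073 → take DB $18,446. Book value $18,446.
Year 2: DB = ⌊$18,446 × 200%/4⌋ = $9,223; SL = ⌊$13,846/3⌋ = $4,615 → take DB $9,223. Book value $9,223.
Year 3: DB = ⌊$9,223 × 200%/4⌋ = $4,611; SL = ⌊$4,623/2⌋ = $2,311 → take DB $4,611. Book value $4,612.
Year 4 (final): $4,612 − $4,600 = $12. Book value $4,600.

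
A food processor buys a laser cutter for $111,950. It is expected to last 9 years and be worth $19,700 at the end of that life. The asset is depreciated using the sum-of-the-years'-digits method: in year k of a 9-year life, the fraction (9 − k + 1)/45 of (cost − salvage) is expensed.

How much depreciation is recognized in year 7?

$6,150

Depreciable base = $111,950 − $19,700 = $92,250.
Sum of the years' digits = 9+8+7+6+5+4+3+2+1 = 45.
Year 1: $92,250 × 9/45 = $18,450. Book value $93,500.
Year 2: $92,250 × 8/45 = $16,400. Book value $77,100.
Year 3: $92,250 × 7/45 = $14,350. Book value $62,750.
Year 4: $92,250 × 6/45 = $12,300. Book value $50,450.
Year 5: $92,250 × 5/45 = $10,250. Book value $40,200.
Year 6: $92,250 × 4/45 = $8,200. Book value $32,000.
Year 7: $92,250 × 3/45 = $6,150. Book value $25,850.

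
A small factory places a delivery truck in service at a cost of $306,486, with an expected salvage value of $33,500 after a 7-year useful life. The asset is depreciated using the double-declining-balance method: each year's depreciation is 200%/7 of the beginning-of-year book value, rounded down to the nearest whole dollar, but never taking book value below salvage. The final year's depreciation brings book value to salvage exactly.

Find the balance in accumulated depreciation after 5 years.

$249,498

Depreciable base = $306,486 − $33,500 = $272,986.
Year 1: ⌊$306,486 × 200%/7⌋ = $87,567. Book value $218,919.
Year 2: ⌊$218,919 × 200%/7⌋ = $62,548. Book value $156,371.
Year 3: ⌊$156,371 × 200%/7⌋ = $44,677. Book value $111,694.
Year 4: ⌊$111,694 × 200%/7⌋ = $31,912. Book value $79,782.
Year 5: ⌊$79,782 × 200%/7⌋ = $22,794. Book value $56,988.
Accumulated through year 5 = $306,486 − $56,988 = $249,498.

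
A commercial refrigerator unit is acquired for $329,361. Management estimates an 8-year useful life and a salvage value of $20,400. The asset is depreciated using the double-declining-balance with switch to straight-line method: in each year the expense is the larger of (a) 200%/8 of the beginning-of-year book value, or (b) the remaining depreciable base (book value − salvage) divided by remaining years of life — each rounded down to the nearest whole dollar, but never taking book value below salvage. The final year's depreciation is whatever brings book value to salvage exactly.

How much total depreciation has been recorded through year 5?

$251,201

Depreciable base = $329,361 − $20,400 = $308,961.
Year 1: DB = ⌊$329,361 × 200%/8⌋ = $82,340; SL = ⌊$308,961/8⌋ = $38,620 → take DB $82,340. Book value $247,021.
Year 2: DB = ⌊$247,021 × 200%/8⌋ = $61,755; SL = ⌊$226,621/7⌋ = $32,374 → take DB $61,755. Book value $185,266.
Year 3: DB = ⌊$185,266 × 200%/8⌋ = $46,316; SL = ⌊$164,866/6⌋ = $27,477 → take DB $46,316. Book value $138,950.
Year 4: DB = ⌊$138,950 × 200%/8⌋ = $34,737; SL = ⌊$118,550/5⌋ = $23,710 → take DB $34,737. Book value $104,213.
Year 5: DB = ⌊$104,213 × 200%/8⌋ = $26,053; SL = ⌊$83,813/4⌋ = $20,953 → take DB $26,053. Book value $78,160.
Accumulated through year 5 = $329,361 − $78,160 = $251,201.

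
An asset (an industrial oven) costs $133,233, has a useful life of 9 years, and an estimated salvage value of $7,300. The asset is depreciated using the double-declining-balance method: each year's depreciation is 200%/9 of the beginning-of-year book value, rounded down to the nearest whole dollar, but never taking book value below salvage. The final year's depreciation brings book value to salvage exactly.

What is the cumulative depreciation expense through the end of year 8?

Depreciable base = $133,233 − $7,300 = $125,933.
Year 1: ⌊$133,233 × 200%/9⌋ = $29,607. Book value $103,626.
Year 2: ⌊$103,626 × 200%/9⌋ = $23,028. Book value $80,598.
Year 3: ⌊$80,598 × 200%/9⌋ = $17,910. Book value $62,688.
Year 4: ⌊$62,688 × 200%/9⌋ = $13,930. Book value $48,758.
Year 5: ⌊$48,758 × 200%/9⌋ = $10,835. Book value $37,923.
Year 6: ⌊$37,923 × 200%/9⌋ = $8,427. Book value $29,496.
Year 7: ⌊$29,496 × 200%/9⌋ = $6,554. Book value $22,942.
Year 8: ⌊$22,942 × 200%/9⌋ = $5,098. Book value $17,844.
Accumulated through year 8 = $133,233 − $17,844 = $115,389.

$115,389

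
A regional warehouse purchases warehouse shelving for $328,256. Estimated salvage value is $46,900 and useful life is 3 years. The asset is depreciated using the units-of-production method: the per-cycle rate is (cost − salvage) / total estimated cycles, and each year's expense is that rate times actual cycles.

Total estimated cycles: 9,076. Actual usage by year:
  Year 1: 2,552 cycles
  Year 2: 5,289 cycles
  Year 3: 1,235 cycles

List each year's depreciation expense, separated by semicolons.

$79,112; $163,959; $38,285

Depreciable base = $328,256 − $46,900 = $281,356.
Rate = $281,356 / 9,076 cycles = $31 per cycle.
Year 1: 2,552 × $31 = $79,112. Book value $249,144.
Year 2: 5,289 × $31 = $163,959. Book value $85,185.
Year 3: 1,235 × $31 = $38,285. Book value $46,900.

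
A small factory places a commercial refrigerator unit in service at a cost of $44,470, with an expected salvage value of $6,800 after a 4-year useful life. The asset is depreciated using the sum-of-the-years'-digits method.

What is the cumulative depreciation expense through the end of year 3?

$33,903

Depreciable base = $44,470 − $6,800 = $37,670.
Sum of the years' digits = 4+3+2+1 = 10.
Year 1: $37,670 × 4/10 = $15,068. Book value $29,402.
Year 2: $37,670 × 3/10 = $11,301. Book value $18,101.
Year 3: $37,670 × 2/10 = $7,534. Book value $10,567.
Accumulated through year 3 = $44,470 − $10,567 = $33,903.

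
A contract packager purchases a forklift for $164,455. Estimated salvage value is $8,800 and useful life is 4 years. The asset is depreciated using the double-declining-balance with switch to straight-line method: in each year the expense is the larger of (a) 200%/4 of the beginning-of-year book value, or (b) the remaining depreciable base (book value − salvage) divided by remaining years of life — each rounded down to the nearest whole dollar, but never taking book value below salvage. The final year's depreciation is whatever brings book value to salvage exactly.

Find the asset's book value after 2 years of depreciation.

Depreciable base = $164,455 − $8,800 = $155,655.
Year 1: DB = ⌊$164,455 × 200%/4⌋ = $82,227; SL = ⌊$155,655/4⌋ = $38,913 → take DB $82,227. Book value $82,228.
Year 2: DB = ⌊$82,228 × 200%/4⌋ = $41,114; SL = ⌊$73,428/3⌋ = $24,476 → take DB $41,114. Book value $41,114.

$41,114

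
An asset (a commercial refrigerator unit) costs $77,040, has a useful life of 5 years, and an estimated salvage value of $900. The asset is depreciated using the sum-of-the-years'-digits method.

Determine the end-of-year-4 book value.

$5,976

Depreciable base = $77,040 − $900 = $76,140.
Sum of the years' digits = 5+4+3+2+1 = 15.
Year 1: $76,140 × 5/15 = $25,380. Book value $51,660.
Year 2: $76,140 × 4/15 = $20,304. Book value $31,356.
Year 3: $76,140 × 3/15 = $15,228. Book value $16,128.
Year 4: $76,140 × 2/15 = $10,152. Book value $5,976.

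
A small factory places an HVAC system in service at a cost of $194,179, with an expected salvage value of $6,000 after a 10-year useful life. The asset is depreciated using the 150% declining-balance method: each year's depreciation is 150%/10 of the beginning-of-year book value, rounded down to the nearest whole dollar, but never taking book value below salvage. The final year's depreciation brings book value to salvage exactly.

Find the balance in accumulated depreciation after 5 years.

$108,018

Depreciable base = $194,179 − $6,000 = $188,179.
Year 1: ⌊$194,179 × 150%/10⌋ = $29,126. Book value $165,053.
Year 2: ⌊$165,053 × 150%/10⌋ = $24,757. Book value $140,296.
Year 3: ⌊$140,296 × 150%/10⌋ = $21,044. Book value $119,252.
Year 4: ⌊$119,252 × 150%/10⌋ = $17,887. Book value $101,365.
Year 5: ⌊$101,365 × 150%/10⌋ = $15,204. Book value $86,161.
Accumulated through year 5 = $194,179 − $86,161 = $108,018.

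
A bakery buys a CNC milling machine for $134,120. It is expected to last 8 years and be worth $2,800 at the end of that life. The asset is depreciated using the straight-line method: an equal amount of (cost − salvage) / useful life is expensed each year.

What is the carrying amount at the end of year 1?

Depreciable base = $134,120 − $2,800 = $131,320.
Annual expense = $131,320 / 8 = $16,415.
End of year 1: book value $117,705.

$117,705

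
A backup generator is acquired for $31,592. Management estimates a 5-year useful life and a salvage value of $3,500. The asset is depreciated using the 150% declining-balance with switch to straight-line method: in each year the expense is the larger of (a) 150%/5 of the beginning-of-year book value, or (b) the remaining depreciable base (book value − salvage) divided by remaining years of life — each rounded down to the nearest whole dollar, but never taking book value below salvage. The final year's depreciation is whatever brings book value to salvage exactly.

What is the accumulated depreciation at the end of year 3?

Depreciable base = $31,592 − $3,500 = $28,092.
Year 1: DB = ⌊$31,592 × 150%/5⌋ = $9,477; SL = ⌊$28,092/5⌋ = $5,618 → take DB $9,477. Book value $22,115.
Year 2: DB = ⌊$22,115 × 150%/5⌋ = $6,634; SL = ⌊$18,615/4⌋ = $4,653 → take DB $6,634. Book value $15,481.
Year 3: DB = ⌊$15,481 × 150%/5⌋ = $4,644; SL = ⌊$11,981/3⌋ = $3,993 → take DB $4,644. Book value $10,837.
Accumulated through year 3 = $31,592 − $10,837 = $20,755.

$20,755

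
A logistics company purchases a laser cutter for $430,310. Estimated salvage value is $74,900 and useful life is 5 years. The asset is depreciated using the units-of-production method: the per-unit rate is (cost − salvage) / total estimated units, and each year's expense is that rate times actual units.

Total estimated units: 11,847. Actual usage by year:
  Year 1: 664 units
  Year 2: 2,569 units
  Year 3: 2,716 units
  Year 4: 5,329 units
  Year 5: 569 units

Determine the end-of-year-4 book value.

$91,970

Depreciable base = $430,310 − $74,900 = $355,410.
Rate = $355,410 / 11,847 units = $30 per unit.
Year 1: 664 × $30 = $19,920. Book value $410,390.
Year 2: 2,569 × $30 = $77,070. Book value $333,320.
Year 3: 2,716 × $30 = $81,480. Book value $251,840.
Year 4: 5,329 × $30 = $159,870. Book value $91,970.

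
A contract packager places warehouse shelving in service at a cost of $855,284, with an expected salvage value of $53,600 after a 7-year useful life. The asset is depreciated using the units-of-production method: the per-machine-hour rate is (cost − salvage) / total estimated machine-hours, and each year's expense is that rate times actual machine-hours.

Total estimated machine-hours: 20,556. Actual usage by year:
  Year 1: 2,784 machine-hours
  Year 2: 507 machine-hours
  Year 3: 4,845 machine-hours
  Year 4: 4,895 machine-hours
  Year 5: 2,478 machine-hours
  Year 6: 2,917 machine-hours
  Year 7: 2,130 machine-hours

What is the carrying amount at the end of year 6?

$136,670

Depreciable base = $855,284 − $53,600 = $801,684.
Rate = $801,684 / 20,556 machine-hours = $39 per machine-hour.
Year 1: 2,784 × $39 = $108,576. Book value $746,708.
Year 2: 507 × $39 = $19,773. Book value $726,935.
Year 3: 4,845 × $39 = $188,955. Book value $537,980.
Year 4: 4,895 × $39 = $190,905. Book value $347,075.
Year 5: 2,478 × $39 = $96,642. Book value $250,433.
Year 6: 2,917 × $39 = $113,763. Book value $136,670.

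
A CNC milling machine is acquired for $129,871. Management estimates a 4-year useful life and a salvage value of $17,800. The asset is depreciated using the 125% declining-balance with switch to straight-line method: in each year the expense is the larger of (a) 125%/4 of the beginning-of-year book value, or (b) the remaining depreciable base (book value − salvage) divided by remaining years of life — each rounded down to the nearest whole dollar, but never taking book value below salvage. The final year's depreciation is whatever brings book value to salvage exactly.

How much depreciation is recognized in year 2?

$27,902

Depreciable base = $129,871 − $17,800 = $112,071.
Year 1: DB = ⌊$129,871 × 125%/4⌋ = $40,584; SL = ⌊$112,071/4⌋ = $28,017 → take DB $40,584. Book value $89,287.
Year 2: DB = ⌊$89,287 × 125%/4⌋ = $27,902; SL = ⌊$71,487/3⌋ = $23,829 → take DB $27,902. Book value $61,385.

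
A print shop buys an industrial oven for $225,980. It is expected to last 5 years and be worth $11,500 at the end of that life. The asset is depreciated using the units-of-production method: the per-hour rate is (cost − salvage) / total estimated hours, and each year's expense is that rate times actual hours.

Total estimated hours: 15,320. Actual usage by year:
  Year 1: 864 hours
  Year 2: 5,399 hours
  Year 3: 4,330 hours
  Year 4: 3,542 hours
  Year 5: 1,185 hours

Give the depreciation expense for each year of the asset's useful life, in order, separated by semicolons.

$12,096; $75,586; $60,620; $49,588; $16,590

Depreciable base = $225,980 − $11,500 = $214,480.
Rate = $214,480 / 15,320 hours = $14 per hour.
Year 1: 864 × $14 = $12,096. Book value $213,884.
Year 2: 5,399 × $14 = $75,586. Book value $138,298.
Year 3: 4,330 × $14 = $60,620. Book value $77,678.
Year 4: 3,542 × $14 = $49,588. Book value $28,090.
Year 5: 1,185 × $14 = $16,590. Book value $11,500.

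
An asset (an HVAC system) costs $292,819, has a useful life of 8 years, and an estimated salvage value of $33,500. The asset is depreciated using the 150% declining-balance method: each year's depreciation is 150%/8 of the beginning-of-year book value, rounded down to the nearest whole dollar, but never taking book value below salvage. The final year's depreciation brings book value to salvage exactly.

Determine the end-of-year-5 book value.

Depreciable base = $292,819 − $33,500 = $259,319.
Year 1: ⌊$292,819 × 150%/8⌋ = $54,903. Book value $237,916.
Year 2: ⌊$237,916 × 150%/8⌋ = $44,609. Book value $193,307.
Year 3: ⌊$193,307 × 150%/8⌋ = $36,245. Book value $157,062.
Year 4: ⌊$157,062 × 150%/8⌋ = $29,449. Book value $127,613.
Year 5: ⌊$127,613 × 150%/8⌋ = $23,927. Book value $103,686.

$103,686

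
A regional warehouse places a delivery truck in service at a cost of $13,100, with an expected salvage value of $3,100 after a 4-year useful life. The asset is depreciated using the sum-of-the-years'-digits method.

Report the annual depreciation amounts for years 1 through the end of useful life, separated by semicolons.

Depreciable base = $13,100 − $3,100 = $10,000.
Sum of the years' digits = 4+3+2+1 = 10.
Year 1: $10,000 × 4/10 = $4,000. Book value $9,100.
Year 2: $10,000 × 3/10 = $3,000. Book value $6,100.
Year 3: $10,000 × 2/10 = $2,000. Book value $4,100.
Year 4: $10,000 × 1/10 = $1,000. Book value $3,100.

$4,000; $3,000; $2,000; $1,000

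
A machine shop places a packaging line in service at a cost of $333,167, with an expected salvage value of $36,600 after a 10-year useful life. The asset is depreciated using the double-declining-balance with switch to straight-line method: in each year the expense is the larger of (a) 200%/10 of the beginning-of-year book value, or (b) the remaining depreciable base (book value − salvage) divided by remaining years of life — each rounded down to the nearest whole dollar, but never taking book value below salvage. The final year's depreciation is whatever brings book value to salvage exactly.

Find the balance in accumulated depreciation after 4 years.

Depreciable base = $333,167 − $36,600 = $296,567.
Year 1: DB = ⌊$333,167 × 200%/10⌋ = $66,633; SL = ⌊$296,567/10⌋ = $29,656 → take DB $66,633. Book value $266,534.
Year 2: DB = ⌊$266,534 × 200%/10⌋ = $53,306; SL = ⌊$229,934/9⌋ = $25,548 → take DB $53,306. Book value $213,228.
Year 3: DB = ⌊$213,228 × 200%/10⌋ = $42,645; SL = ⌊$176,628/8⌋ = $22,078 → take DB $42,645. Book value $170,583.
Year 4: DB = ⌊$170,583 × 200%/10⌋ = $34,116; SL = ⌊$133,983/7⌋ = $19,140 → take DB $34,116. Book value $136,467.
Accumulated through year 4 = $333,167 − $136,467 = $196,700.

$196,700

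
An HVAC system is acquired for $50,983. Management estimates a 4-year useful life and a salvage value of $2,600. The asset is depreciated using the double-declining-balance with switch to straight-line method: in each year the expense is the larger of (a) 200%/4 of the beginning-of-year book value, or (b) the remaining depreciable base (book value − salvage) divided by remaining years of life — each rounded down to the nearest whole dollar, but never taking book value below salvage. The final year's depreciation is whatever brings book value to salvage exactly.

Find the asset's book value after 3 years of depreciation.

Depreciable base = $50,983 − $2,600 = $48,383.
Year 1: DB = ⌊$50,983 × 200%/4⌋ = $25,491; SL = ⌊$48,383/4⌋ = $12,095 → take DB $25,491. Book value $25,492.
Year 2: DB = ⌊$25,492 × 200%/4⌋ = $12,746; SL = ⌊$22,892/3⌋ = $7,630 → take DB $12,746. Book value $12,746.
Year 3: DB = ⌊$12,746 × 200%/4⌋ = $6,373; SL = ⌊$10,146/2⌋ = $5,073 → take DB $6,373. Book value $6,373.

$6,373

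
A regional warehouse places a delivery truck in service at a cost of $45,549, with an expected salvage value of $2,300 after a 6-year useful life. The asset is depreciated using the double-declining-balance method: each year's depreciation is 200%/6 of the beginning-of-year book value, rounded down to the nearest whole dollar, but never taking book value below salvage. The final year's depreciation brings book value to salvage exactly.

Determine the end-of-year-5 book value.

Depreciable base = $45,549 − $2,300 = $43,249.
Year 1: ⌊$45,549 × 200%/6⌋ = $15,183. Book value $30,366.
Year 2: ⌊$30,366 × 200%/6⌋ = $10,122. Book value $20,244.
Year 3: ⌊$20,244 × 200%/6⌋ = $6,748. Book value $13,496.
Year 4: ⌊$13,496 × 200%/6⌋ = $4,498. Book value $8,998.
Year 5: ⌊$8,998 × 200%/6⌋ = $2,999. Book value $5,999.

$5,999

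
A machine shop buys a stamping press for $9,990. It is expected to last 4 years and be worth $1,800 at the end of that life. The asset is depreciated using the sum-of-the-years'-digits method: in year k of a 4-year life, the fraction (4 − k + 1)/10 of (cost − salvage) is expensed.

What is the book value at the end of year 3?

$2,619

Depreciable base = $9,990 − $1,800 = $8,190.
Sum of the years' digits = 4+3+2+1 = 10.
Year 1: $8,190 × 4/10 = $3,276. Book value $6,714.
Year 2: $8,190 × 3/10 = $2,457. Book value $4,257.
Year 3: $8,190 × 2/10 = $1,638. Book value $2,619.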